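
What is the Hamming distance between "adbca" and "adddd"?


Comparing "adbca" and "adddd" position by position:
  Position 0: 'a' vs 'a' => same
  Position 1: 'd' vs 'd' => same
  Position 2: 'b' vs 'd' => differ
  Position 3: 'c' vs 'd' => differ
  Position 4: 'a' vs 'd' => differ
Total differences (Hamming distance): 3

3


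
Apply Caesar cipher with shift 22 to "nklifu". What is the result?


Caesar cipher: shift "nklifu" by 22
  'n' (pos 13) + 22 = pos 9 = 'j'
  'k' (pos 10) + 22 = pos 6 = 'g'
  'l' (pos 11) + 22 = pos 7 = 'h'
  'i' (pos 8) + 22 = pos 4 = 'e'
  'f' (pos 5) + 22 = pos 1 = 'b'
  'u' (pos 20) + 22 = pos 16 = 'q'
Result: jghebq

jghebq


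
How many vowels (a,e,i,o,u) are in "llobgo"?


Input: llobgo
Checking each character:
  'l' at position 0: consonant
  'l' at position 1: consonant
  'o' at position 2: vowel (running total: 1)
  'b' at position 3: consonant
  'g' at position 4: consonant
  'o' at position 5: vowel (running total: 2)
Total vowels: 2

2


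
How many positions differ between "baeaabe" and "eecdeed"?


Comparing "baeaabe" and "eecdeed" position by position:
  Position 0: 'b' vs 'e' => DIFFER
  Position 1: 'a' vs 'e' => DIFFER
  Position 2: 'e' vs 'c' => DIFFER
  Position 3: 'a' vs 'd' => DIFFER
  Position 4: 'a' vs 'e' => DIFFER
  Position 5: 'b' vs 'e' => DIFFER
  Position 6: 'e' vs 'd' => DIFFER
Positions that differ: 7

7


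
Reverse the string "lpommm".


Input: lpommm
Reading characters right to left:
  Position 5: 'm'
  Position 4: 'm'
  Position 3: 'm'
  Position 2: 'o'
  Position 1: 'p'
  Position 0: 'l'
Reversed: mmmopl

mmmopl


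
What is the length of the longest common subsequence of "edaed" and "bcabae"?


LCS of "edaed" and "bcabae"
DP table:
           b    c    a    b    a    e
      0    0    0    0    0    0    0
  e   0    0    0    0    0    0    1
  d   0    0    0    0    0    0    1
  a   0    0    0    1    1    1    1
  e   0    0    0    1    1    1    2
  d   0    0    0    1    1    1    2
LCS length = dp[5][6] = 2

2


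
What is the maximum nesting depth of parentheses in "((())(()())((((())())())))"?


Input: "((())(()())((((())())())))"
Tracking depth:
  Position 0 '(': depth becomes 1
  Position 1 '(': depth becomes 2
  Position 2 '(': depth becomes 3
  Position 3 ')': depth becomes 2
  Position 4 ')': depth becomes 1
  Position 5 '(': depth becomes 2
  Position 6 '(': depth becomes 3
  Position 7 ')': depth becomes 2
  Position 8 '(': depth becomes 3
  Position 9 ')': depth becomes 2
  Position 10 ')': depth becomes 1
  Position 11 '(': depth becomes 2
  Position 12 '(': depth becomes 3
  Position 13 '(': depth becomes 4
  Position 14 '(': depth becomes 5
  Position 15 '(': depth becomes 6
  Position 16 ')': depth becomes 5
  Position 17 ')': depth becomes 4
  Position 18 '(': depth becomes 5
  Position 19 ')': depth becomes 4
  Position 20 ')': depth becomes 3
  Position 21 '(': depth becomes 4
  Position 22 ')': depth becomes 3
  Position 23 ')': depth becomes 2
  Position 24 ')': depth becomes 1
  Position 25 ')': depth becomes 0
Maximum depth reached: 6

6


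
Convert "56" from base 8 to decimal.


Input: "56" in base 8
Positional expansion:
  Digit '5' (value 5) x 8^1 = 40
  Digit '6' (value 6) x 8^0 = 6
Sum = 46

46


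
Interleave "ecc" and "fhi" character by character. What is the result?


Interleaving "ecc" and "fhi":
  Position 0: 'e' from first, 'f' from second => "ef"
  Position 1: 'c' from first, 'h' from second => "ch"
  Position 2: 'c' from first, 'i' from second => "ci"
Result: efchci

efchci


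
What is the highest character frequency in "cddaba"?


Input: cddaba
Character counts:
  'a': 2
  'b': 1
  'c': 1
  'd': 2
Maximum frequency: 2

2


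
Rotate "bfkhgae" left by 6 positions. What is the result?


Input: "bfkhgae", rotate left by 6
First 6 characters: "bfkhga"
Remaining characters: "e"
Concatenate remaining + first: "e" + "bfkhga" = "ebfkhga"

ebfkhga


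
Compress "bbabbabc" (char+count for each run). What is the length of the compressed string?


Input: bbabbabc
Runs:
  'b' x 2 => "b2"
  'a' x 1 => "a1"
  'b' x 2 => "b2"
  'a' x 1 => "a1"
  'b' x 1 => "b1"
  'c' x 1 => "c1"
Compressed: "b2a1b2a1b1c1"
Compressed length: 12

12


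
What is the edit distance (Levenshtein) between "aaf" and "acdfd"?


Computing edit distance: "aaf" -> "acdfd"
DP table:
           a    c    d    f    d
      0    1    2    3    4    5
  a   1    0    1    2    3    4
  a   2    1    1    2    3    4
  f   3    2    2    2    2    3
Edit distance = dp[3][5] = 3

3


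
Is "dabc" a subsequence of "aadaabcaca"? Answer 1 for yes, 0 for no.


Check if "dabc" is a subsequence of "aadaabcaca"
Greedy scan:
  Position 0 ('a'): no match needed
  Position 1 ('a'): no match needed
  Position 2 ('d'): matches sub[0] = 'd'
  Position 3 ('a'): matches sub[1] = 'a'
  Position 4 ('a'): no match needed
  Position 5 ('b'): matches sub[2] = 'b'
  Position 6 ('c'): matches sub[3] = 'c'
  Position 7 ('a'): no match needed
  Position 8 ('c'): no match needed
  Position 9 ('a'): no match needed
All 4 characters matched => is a subsequence

1


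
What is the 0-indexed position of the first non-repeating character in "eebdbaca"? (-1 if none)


Input: eebdbaca
Character frequencies:
  'a': 2
  'b': 2
  'c': 1
  'd': 1
  'e': 2
Scanning left to right for freq == 1:
  Position 0 ('e'): freq=2, skip
  Position 1 ('e'): freq=2, skip
  Position 2 ('b'): freq=2, skip
  Position 3 ('d'): unique! => answer = 3

3


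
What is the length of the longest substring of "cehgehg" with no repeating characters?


Input: "cehgehg"
Sliding window (track last position of each char):
  Position 0 ('c'): window [0,0] length 1 -- new best
  Position 1 ('e'): window [0,1] length 2 -- new best
  Position 2 ('h'): window [0,2] length 3 -- new best
  Position 3 ('g'): window [0,3] length 4 -- new best
  Position 4 ('e'): repeat (last at 1), move window start to 2
  Position 4 ('e'): window [2,4] length 3
  Position 5 ('h'): repeat (last at 2), move window start to 3
  Position 5 ('h'): window [3,5] length 3
  Position 6 ('g'): repeat (last at 3), move window start to 4
  Position 6 ('g'): window [4,6] length 3
Longest substring with no repeats: "cehg" with length 4

4


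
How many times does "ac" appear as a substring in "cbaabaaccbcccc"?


Searching for "ac" in "cbaabaaccbcccc"
Scanning each position:
  Position 0: "cb" => no
  Position 1: "ba" => no
  Position 2: "aa" => no
  Position 3: "ab" => no
  Position 4: "ba" => no
  Position 5: "aa" => no
  Position 6: "ac" => MATCH
  Position 7: "cc" => no
  Position 8: "cb" => no
  Position 9: "bc" => no
  Position 10: "cc" => no
  Position 11: "cc" => no
  Position 12: "cc" => no
Total occurrences: 1

1


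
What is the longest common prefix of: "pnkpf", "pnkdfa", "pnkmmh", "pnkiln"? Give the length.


Words: pnkpf, pnkdfa, pnkmmh, pnkiln
  Position 0: all 'p' => match
  Position 1: all 'n' => match
  Position 2: all 'k' => match
  Position 3: ('p', 'd', 'm', 'i') => mismatch, stop
LCP = "pnk" (length 3)

3


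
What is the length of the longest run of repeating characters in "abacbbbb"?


Input: "abacbbbb"
Scanning for longest run:
  Position 1 ('b'): new char, reset run to 1
  Position 2 ('a'): new char, reset run to 1
  Position 3 ('c'): new char, reset run to 1
  Position 4 ('b'): new char, reset run to 1
  Position 5 ('b'): continues run of 'b', length=2
  Position 6 ('b'): continues run of 'b', length=3
  Position 7 ('b'): continues run of 'b', length=4
Longest run: 'b' with length 4

4


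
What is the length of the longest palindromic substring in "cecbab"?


Input: "cecbab"
Checking substrings for palindromes:
  [0:3] "cec" (len 3) => palindrome
  [3:6] "bab" (len 3) => palindrome
Longest palindromic substring: "cec" with length 3

3


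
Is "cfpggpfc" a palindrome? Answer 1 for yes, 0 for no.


Input: cfpggpfc
Reversed: cfpggpfc
  Compare pos 0 ('c') with pos 7 ('c'): match
  Compare pos 1 ('f') with pos 6 ('f'): match
  Compare pos 2 ('p') with pos 5 ('p'): match
  Compare pos 3 ('g') with pos 4 ('g'): match
Result: palindrome

1


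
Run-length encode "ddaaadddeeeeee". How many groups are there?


Input: ddaaadddeeeeee
Scanning for consecutive runs:
  Group 1: 'd' x 2 (positions 0-1)
  Group 2: 'a' x 3 (positions 2-4)
  Group 3: 'd' x 3 (positions 5-7)
  Group 4: 'e' x 6 (positions 8-13)
Total groups: 4

4


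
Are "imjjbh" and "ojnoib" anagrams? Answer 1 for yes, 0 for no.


Strings: "imjjbh", "ojnoib"
Sorted first:  bhijjm
Sorted second: bijnoo
Differ at position 1: 'h' vs 'i' => not anagrams

0


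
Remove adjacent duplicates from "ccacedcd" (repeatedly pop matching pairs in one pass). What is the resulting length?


Input: ccacedcd
Stack-based adjacent duplicate removal:
  Read 'c': push. Stack: c
  Read 'c': matches stack top 'c' => pop. Stack: (empty)
  Read 'a': push. Stack: a
  Read 'c': push. Stack: ac
  Read 'e': push. Stack: ace
  Read 'd': push. Stack: aced
  Read 'c': push. Stack: acedc
  Read 'd': push. Stack: acedcd
Final stack: "acedcd" (length 6)

6


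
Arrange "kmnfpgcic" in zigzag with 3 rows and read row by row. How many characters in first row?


Zigzag "kmnfpgcic" into 3 rows:
Placing characters:
  'k' => row 0
  'm' => row 1
  'n' => row 2
  'f' => row 1
  'p' => row 0
  'g' => row 1
  'c' => row 2
  'i' => row 1
  'c' => row 0
Rows:
  Row 0: "kpc"
  Row 1: "mfgi"
  Row 2: "nc"
First row length: 3

3


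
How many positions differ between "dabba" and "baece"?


Comparing "dabba" and "baece" position by position:
  Position 0: 'd' vs 'b' => DIFFER
  Position 1: 'a' vs 'a' => same
  Position 2: 'b' vs 'e' => DIFFER
  Position 3: 'b' vs 'c' => DIFFER
  Position 4: 'a' vs 'e' => DIFFER
Positions that differ: 4

4


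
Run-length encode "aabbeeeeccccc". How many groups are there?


Input: aabbeeeeccccc
Scanning for consecutive runs:
  Group 1: 'a' x 2 (positions 0-1)
  Group 2: 'b' x 2 (positions 2-3)
  Group 3: 'e' x 4 (positions 4-7)
  Group 4: 'c' x 5 (positions 8-12)
Total groups: 4

4


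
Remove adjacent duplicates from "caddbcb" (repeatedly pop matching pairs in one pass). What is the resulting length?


Input: caddbcb
Stack-based adjacent duplicate removal:
  Read 'c': push. Stack: c
  Read 'a': push. Stack: ca
  Read 'd': push. Stack: cad
  Read 'd': matches stack top 'd' => pop. Stack: ca
  Read 'b': push. Stack: cab
  Read 'c': push. Stack: cabc
  Read 'b': push. Stack: cabcb
Final stack: "cabcb" (length 5)

5


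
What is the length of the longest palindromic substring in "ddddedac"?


Input: "ddddedac"
Checking substrings for palindromes:
  [0:4] "dddd" (len 4) => palindrome
  [0:3] "ddd" (len 3) => palindrome
  [1:4] "ddd" (len 3) => palindrome
  [3:6] "ded" (len 3) => palindrome
  [0:2] "dd" (len 2) => palindrome
  [1:3] "dd" (len 2) => palindrome
Longest palindromic substring: "dddd" with length 4

4


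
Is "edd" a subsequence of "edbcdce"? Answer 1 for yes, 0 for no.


Check if "edd" is a subsequence of "edbcdce"
Greedy scan:
  Position 0 ('e'): matches sub[0] = 'e'
  Position 1 ('d'): matches sub[1] = 'd'
  Position 2 ('b'): no match needed
  Position 3 ('c'): no match needed
  Position 4 ('d'): matches sub[2] = 'd'
  Position 5 ('c'): no match needed
  Position 6 ('e'): no match needed
All 3 characters matched => is a subsequence

1


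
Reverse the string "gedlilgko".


Input: gedlilgko
Reading characters right to left:
  Position 8: 'o'
  Position 7: 'k'
  Position 6: 'g'
  Position 5: 'l'
  Position 4: 'i'
  Position 3: 'l'
  Position 2: 'd'
  Position 1: 'e'
  Position 0: 'g'
Reversed: okglildeg

okglildeg


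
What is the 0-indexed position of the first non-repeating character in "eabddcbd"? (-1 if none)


Input: eabddcbd
Character frequencies:
  'a': 1
  'b': 2
  'c': 1
  'd': 3
  'e': 1
Scanning left to right for freq == 1:
  Position 0 ('e'): unique! => answer = 0

0


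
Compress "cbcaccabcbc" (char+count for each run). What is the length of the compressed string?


Input: cbcaccabcbc
Runs:
  'c' x 1 => "c1"
  'b' x 1 => "b1"
  'c' x 1 => "c1"
  'a' x 1 => "a1"
  'c' x 2 => "c2"
  'a' x 1 => "a1"
  'b' x 1 => "b1"
  'c' x 1 => "c1"
  'b' x 1 => "b1"
  'c' x 1 => "c1"
Compressed: "c1b1c1a1c2a1b1c1b1c1"
Compressed length: 20

20


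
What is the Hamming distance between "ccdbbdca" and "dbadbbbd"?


Comparing "ccdbbdca" and "dbadbbbd" position by position:
  Position 0: 'c' vs 'd' => differ
  Position 1: 'c' vs 'b' => differ
  Position 2: 'd' vs 'a' => differ
  Position 3: 'b' vs 'd' => differ
  Position 4: 'b' vs 'b' => same
  Position 5: 'd' vs 'b' => differ
  Position 6: 'c' vs 'b' => differ
  Position 7: 'a' vs 'd' => differ
Total differences (Hamming distance): 7

7


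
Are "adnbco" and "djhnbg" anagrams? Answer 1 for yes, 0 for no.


Strings: "adnbco", "djhnbg"
Sorted first:  abcdno
Sorted second: bdghjn
Differ at position 0: 'a' vs 'b' => not anagrams

0


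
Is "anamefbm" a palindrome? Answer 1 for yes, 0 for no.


Input: anamefbm
Reversed: mbfemana
  Compare pos 0 ('a') with pos 7 ('m'): MISMATCH
  Compare pos 1 ('n') with pos 6 ('b'): MISMATCH
  Compare pos 2 ('a') with pos 5 ('f'): MISMATCH
  Compare pos 3 ('m') with pos 4 ('e'): MISMATCH
Result: not a palindrome

0


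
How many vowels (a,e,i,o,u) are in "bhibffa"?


Input: bhibffa
Checking each character:
  'b' at position 0: consonant
  'h' at position 1: consonant
  'i' at position 2: vowel (running total: 1)
  'b' at position 3: consonant
  'f' at position 4: consonant
  'f' at position 5: consonant
  'a' at position 6: vowel (running total: 2)
Total vowels: 2

2


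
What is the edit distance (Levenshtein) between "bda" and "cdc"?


Computing edit distance: "bda" -> "cdc"
DP table:
           c    d    c
      0    1    2    3
  b   1    1    2    3
  d   2    2    1    2
  a   3    3    2    2
Edit distance = dp[3][3] = 2

2


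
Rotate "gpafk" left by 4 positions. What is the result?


Input: "gpafk", rotate left by 4
First 4 characters: "gpaf"
Remaining characters: "k"
Concatenate remaining + first: "k" + "gpaf" = "kgpaf"

kgpaf


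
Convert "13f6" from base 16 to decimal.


Input: "13f6" in base 16
Positional expansion:
  Digit '1' (value 1) x 16^3 = 4096
  Digit '3' (value 3) x 16^2 = 768
  Digit 'f' (value 15) x 16^1 = 240
  Digit '6' (value 6) x 16^0 = 6
Sum = 5110

5110


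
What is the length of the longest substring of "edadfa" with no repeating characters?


Input: "edadfa"
Sliding window (track last position of each char):
  Position 0 ('e'): window [0,0] length 1 -- new best
  Position 1 ('d'): window [0,1] length 2 -- new best
  Position 2 ('a'): window [0,2] length 3 -- new best
  Position 3 ('d'): repeat (last at 1), move window start to 2
  Position 3 ('d'): window [2,3] length 2
  Position 4 ('f'): window [2,4] length 3
  Position 5 ('a'): repeat (last at 2), move window start to 3
  Position 5 ('a'): window [3,5] length 3
Longest substring with no repeats: "eda" with length 3

3


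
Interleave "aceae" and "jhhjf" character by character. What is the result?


Interleaving "aceae" and "jhhjf":
  Position 0: 'a' from first, 'j' from second => "aj"
  Position 1: 'c' from first, 'h' from second => "ch"
  Position 2: 'e' from first, 'h' from second => "eh"
  Position 3: 'a' from first, 'j' from second => "aj"
  Position 4: 'e' from first, 'f' from second => "ef"
Result: ajchehajef

ajchehajef


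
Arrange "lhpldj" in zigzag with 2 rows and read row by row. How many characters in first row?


Zigzag "lhpldj" into 2 rows:
Placing characters:
  'l' => row 0
  'h' => row 1
  'p' => row 0
  'l' => row 1
  'd' => row 0
  'j' => row 1
Rows:
  Row 0: "lpd"
  Row 1: "hlj"
First row length: 3

3


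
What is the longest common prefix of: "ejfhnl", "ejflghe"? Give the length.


Words: ejfhnl, ejflghe
  Position 0: all 'e' => match
  Position 1: all 'j' => match
  Position 2: all 'f' => match
  Position 3: ('h', 'l') => mismatch, stop
LCP = "ejf" (length 3)

3


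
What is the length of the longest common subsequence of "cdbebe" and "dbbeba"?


LCS of "cdbebe" and "dbbeba"
DP table:
           d    b    b    e    b    a
      0    0    0    0    0    0    0
  c   0    0    0    0    0    0    0
  d   0    1    1    1    1    1    1
  b   0    1    2    2    2    2    2
  e   0    1    2    2    3    3    3
  b   0    1    2    3    3    4    4
  e   0    1    2    3    4    4    4
LCS length = dp[6][6] = 4

4


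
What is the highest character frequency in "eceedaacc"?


Input: eceedaacc
Character counts:
  'a': 2
  'c': 3
  'd': 1
  'e': 3
Maximum frequency: 3

3


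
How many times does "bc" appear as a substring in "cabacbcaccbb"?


Searching for "bc" in "cabacbcaccbb"
Scanning each position:
  Position 0: "ca" => no
  Position 1: "ab" => no
  Position 2: "ba" => no
  Position 3: "ac" => no
  Position 4: "cb" => no
  Position 5: "bc" => MATCH
  Position 6: "ca" => no
  Position 7: "ac" => no
  Position 8: "cc" => no
  Position 9: "cb" => no
  Position 10: "bb" => no
Total occurrences: 1

1


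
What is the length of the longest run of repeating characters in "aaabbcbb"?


Input: "aaabbcbb"
Scanning for longest run:
  Position 1 ('a'): continues run of 'a', length=2
  Position 2 ('a'): continues run of 'a', length=3
  Position 3 ('b'): new char, reset run to 1
  Position 4 ('b'): continues run of 'b', length=2
  Position 5 ('c'): new char, reset run to 1
  Position 6 ('b'): new char, reset run to 1
  Position 7 ('b'): continues run of 'b', length=2
Longest run: 'a' with length 3

3


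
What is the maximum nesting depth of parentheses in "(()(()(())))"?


Input: "(()(()(())))"
Tracking depth:
  Position 0 '(': depth becomes 1
  Position 1 '(': depth becomes 2
  Position 2 ')': depth becomes 1
  Position 3 '(': depth becomes 2
  Position 4 '(': depth becomes 3
  Position 5 ')': depth becomes 2
  Position 6 '(': depth becomes 3
  Position 7 '(': depth becomes 4
  Position 8 ')': depth becomes 3
  Position 9 ')': depth becomes 2
  Position 10 ')': depth becomes 1
  Position 11 ')': depth becomes 0
Maximum depth reached: 4

4


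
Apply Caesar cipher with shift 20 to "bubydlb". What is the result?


Caesar cipher: shift "bubydlb" by 20
  'b' (pos 1) + 20 = pos 21 = 'v'
  'u' (pos 20) + 20 = pos 14 = 'o'
  'b' (pos 1) + 20 = pos 21 = 'v'
  'y' (pos 24) + 20 = pos 18 = 's'
  'd' (pos 3) + 20 = pos 23 = 'x'
  'l' (pos 11) + 20 = pos 5 = 'f'
  'b' (pos 1) + 20 = pos 21 = 'v'
Result: vovsxfv

vovsxfv


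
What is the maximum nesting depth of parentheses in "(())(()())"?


Input: "(())(()())"
Tracking depth:
  Position 0 '(': depth becomes 1
  Position 1 '(': depth becomes 2
  Position 2 ')': depth becomes 1
  Position 3 ')': depth becomes 0
  Position 4 '(': depth becomes 1
  Position 5 '(': depth becomes 2
  Position 6 ')': depth becomes 1
  Position 7 '(': depth becomes 2
  Position 8 ')': depth becomes 1
  Position 9 ')': depth becomes 0
Maximum depth reached: 2

2


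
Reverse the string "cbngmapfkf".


Input: cbngmapfkf
Reading characters right to left:
  Position 9: 'f'
  Position 8: 'k'
  Position 7: 'f'
  Position 6: 'p'
  Position 5: 'a'
  Position 4: 'm'
  Position 3: 'g'
  Position 2: 'n'
  Position 1: 'b'
  Position 0: 'c'
Reversed: fkfpamgnbc

fkfpamgnbc


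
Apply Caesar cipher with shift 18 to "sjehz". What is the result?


Caesar cipher: shift "sjehz" by 18
  's' (pos 18) + 18 = pos 10 = 'k'
  'j' (pos 9) + 18 = pos 1 = 'b'
  'e' (pos 4) + 18 = pos 22 = 'w'
  'h' (pos 7) + 18 = pos 25 = 'z'
  'z' (pos 25) + 18 = pos 17 = 'r'
Result: kbwzr

kbwzr


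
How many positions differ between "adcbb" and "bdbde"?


Comparing "adcbb" and "bdbde" position by position:
  Position 0: 'a' vs 'b' => DIFFER
  Position 1: 'd' vs 'd' => same
  Position 2: 'c' vs 'b' => DIFFER
  Position 3: 'b' vs 'd' => DIFFER
  Position 4: 'b' vs 'e' => DIFFER
Positions that differ: 4

4


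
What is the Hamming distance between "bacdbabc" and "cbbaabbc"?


Comparing "bacdbabc" and "cbbaabbc" position by position:
  Position 0: 'b' vs 'c' => differ
  Position 1: 'a' vs 'b' => differ
  Position 2: 'c' vs 'b' => differ
  Position 3: 'd' vs 'a' => differ
  Position 4: 'b' vs 'a' => differ
  Position 5: 'a' vs 'b' => differ
  Position 6: 'b' vs 'b' => same
  Position 7: 'c' vs 'c' => same
Total differences (Hamming distance): 6

6


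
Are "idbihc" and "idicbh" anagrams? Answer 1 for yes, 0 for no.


Strings: "idbihc", "idicbh"
Sorted first:  bcdhii
Sorted second: bcdhii
Sorted forms match => anagrams

1


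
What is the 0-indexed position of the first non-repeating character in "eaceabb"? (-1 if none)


Input: eaceabb
Character frequencies:
  'a': 2
  'b': 2
  'c': 1
  'e': 2
Scanning left to right for freq == 1:
  Position 0 ('e'): freq=2, skip
  Position 1 ('a'): freq=2, skip
  Position 2 ('c'): unique! => answer = 2

2


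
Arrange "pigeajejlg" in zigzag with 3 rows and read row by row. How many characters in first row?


Zigzag "pigeajejlg" into 3 rows:
Placing characters:
  'p' => row 0
  'i' => row 1
  'g' => row 2
  'e' => row 1
  'a' => row 0
  'j' => row 1
  'e' => row 2
  'j' => row 1
  'l' => row 0
  'g' => row 1
Rows:
  Row 0: "pal"
  Row 1: "iejjg"
  Row 2: "ge"
First row length: 3

3


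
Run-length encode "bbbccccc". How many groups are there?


Input: bbbccccc
Scanning for consecutive runs:
  Group 1: 'b' x 3 (positions 0-2)
  Group 2: 'c' x 5 (positions 3-7)
Total groups: 2

2


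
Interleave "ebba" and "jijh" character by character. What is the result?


Interleaving "ebba" and "jijh":
  Position 0: 'e' from first, 'j' from second => "ej"
  Position 1: 'b' from first, 'i' from second => "bi"
  Position 2: 'b' from first, 'j' from second => "bj"
  Position 3: 'a' from first, 'h' from second => "ah"
Result: ejbibjah

ejbibjah


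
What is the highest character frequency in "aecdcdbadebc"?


Input: aecdcdbadebc
Character counts:
  'a': 2
  'b': 2
  'c': 3
  'd': 3
  'e': 2
Maximum frequency: 3

3


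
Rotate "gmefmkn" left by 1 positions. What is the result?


Input: "gmefmkn", rotate left by 1
First 1 characters: "g"
Remaining characters: "mefmkn"
Concatenate remaining + first: "mefmkn" + "g" = "mefmkng"

mefmkng


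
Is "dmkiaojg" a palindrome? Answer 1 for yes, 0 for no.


Input: dmkiaojg
Reversed: gjoaikmd
  Compare pos 0 ('d') with pos 7 ('g'): MISMATCH
  Compare pos 1 ('m') with pos 6 ('j'): MISMATCH
  Compare pos 2 ('k') with pos 5 ('o'): MISMATCH
  Compare pos 3 ('i') with pos 4 ('a'): MISMATCH
Result: not a palindrome

0


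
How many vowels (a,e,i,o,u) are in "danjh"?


Input: danjh
Checking each character:
  'd' at position 0: consonant
  'a' at position 1: vowel (running total: 1)
  'n' at position 2: consonant
  'j' at position 3: consonant
  'h' at position 4: consonant
Total vowels: 1

1


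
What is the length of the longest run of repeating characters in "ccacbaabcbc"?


Input: "ccacbaabcbc"
Scanning for longest run:
  Position 1 ('c'): continues run of 'c', length=2
  Position 2 ('a'): new char, reset run to 1
  Position 3 ('c'): new char, reset run to 1
  Position 4 ('b'): new char, reset run to 1
  Position 5 ('a'): new char, reset run to 1
  Position 6 ('a'): continues run of 'a', length=2
  Position 7 ('b'): new char, reset run to 1
  Position 8 ('c'): new char, reset run to 1
  Position 9 ('b'): new char, reset run to 1
  Position 10 ('c'): new char, reset run to 1
Longest run: 'c' with length 2

2


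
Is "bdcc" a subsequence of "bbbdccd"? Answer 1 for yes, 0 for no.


Check if "bdcc" is a subsequence of "bbbdccd"
Greedy scan:
  Position 0 ('b'): matches sub[0] = 'b'
  Position 1 ('b'): no match needed
  Position 2 ('b'): no match needed
  Position 3 ('d'): matches sub[1] = 'd'
  Position 4 ('c'): matches sub[2] = 'c'
  Position 5 ('c'): matches sub[3] = 'c'
  Position 6 ('d'): no match needed
All 4 characters matched => is a subsequence

1


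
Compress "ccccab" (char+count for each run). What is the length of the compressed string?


Input: ccccab
Runs:
  'c' x 4 => "c4"
  'a' x 1 => "a1"
  'b' x 1 => "b1"
Compressed: "c4a1b1"
Compressed length: 6

6


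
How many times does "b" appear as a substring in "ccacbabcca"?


Searching for "b" in "ccacbabcca"
Scanning each position:
  Position 0: "c" => no
  Position 1: "c" => no
  Position 2: "a" => no
  Position 3: "c" => no
  Position 4: "b" => MATCH
  Position 5: "a" => no
  Position 6: "b" => MATCH
  Position 7: "c" => no
  Position 8: "c" => no
  Position 9: "a" => no
Total occurrences: 2

2


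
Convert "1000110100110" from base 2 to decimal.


Input: "1000110100110" in base 2
Positional expansion:
  Digit '1' (value 1) x 2^12 = 4096
  Digit '0' (value 0) x 2^11 = 0
  Digit '0' (value 0) x 2^10 = 0
  Digit '0' (value 0) x 2^9 = 0
  Digit '1' (value 1) x 2^8 = 256
  Digit '1' (value 1) x 2^7 = 128
  Digit '0' (value 0) x 2^6 = 0
  Digit '1' (value 1) x 2^5 = 32
  Digit '0' (value 0) x 2^4 = 0
  Digit '0' (value 0) x 2^3 = 0
  Digit '1' (value 1) x 2^2 = 4
  Digit '1' (value 1) x 2^1 = 2
  Digit '0' (value 0) x 2^0 = 0
Sum = 4518

4518


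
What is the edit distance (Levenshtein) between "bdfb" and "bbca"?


Computing edit distance: "bdfb" -> "bbca"
DP table:
           b    b    c    a
      0    1    2    3    4
  b   1    0    1    2    3
  d   2    1    1    2    3
  f   3    2    2    2    3
  b   4    3    2    3    3
Edit distance = dp[4][4] = 3

3


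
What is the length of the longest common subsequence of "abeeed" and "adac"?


LCS of "abeeed" and "adac"
DP table:
           a    d    a    c
      0    0    0    0    0
  a   0    1    1    1    1
  b   0    1    1    1    1
  e   0    1    1    1    1
  e   0    1    1    1    1
  e   0    1    1    1    1
  d   0    1    2    2    2
LCS length = dp[6][4] = 2

2


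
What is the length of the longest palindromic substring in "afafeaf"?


Input: "afafeaf"
Checking substrings for palindromes:
  [0:3] "afa" (len 3) => palindrome
  [1:4] "faf" (len 3) => palindrome
Longest palindromic substring: "afa" with length 3

3


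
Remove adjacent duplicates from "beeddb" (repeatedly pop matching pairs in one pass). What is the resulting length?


Input: beeddb
Stack-based adjacent duplicate removal:
  Read 'b': push. Stack: b
  Read 'e': push. Stack: be
  Read 'e': matches stack top 'e' => pop. Stack: b
  Read 'd': push. Stack: bd
  Read 'd': matches stack top 'd' => pop. Stack: b
  Read 'b': matches stack top 'b' => pop. Stack: (empty)
Final stack: "" (length 0)

0


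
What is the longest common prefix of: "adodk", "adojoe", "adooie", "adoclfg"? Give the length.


Words: adodk, adojoe, adooie, adoclfg
  Position 0: all 'a' => match
  Position 1: all 'd' => match
  Position 2: all 'o' => match
  Position 3: ('d', 'j', 'o', 'c') => mismatch, stop
LCP = "ado" (length 3)

3


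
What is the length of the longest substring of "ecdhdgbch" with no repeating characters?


Input: "ecdhdgbch"
Sliding window (track last position of each char):
  Position 0 ('e'): window [0,0] length 1 -- new best
  Position 1 ('c'): window [0,1] length 2 -- new best
  Position 2 ('d'): window [0,2] length 3 -- new best
  Position 3 ('h'): window [0,3] length 4 -- new best
  Position 4 ('d'): repeat (last at 2), move window start to 3
  Position 4 ('d'): window [3,4] length 2
  Position 5 ('g'): window [3,5] length 3
  Position 6 ('b'): window [3,6] length 4
  Position 7 ('c'): window [3,7] length 5 -- new best
  Position 8 ('h'): repeat (last at 3), move window start to 4
  Position 8 ('h'): window [4,8] length 5
Longest substring with no repeats: "hdgbc" with length 5

5


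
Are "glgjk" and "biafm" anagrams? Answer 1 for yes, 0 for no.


Strings: "glgjk", "biafm"
Sorted first:  ggjkl
Sorted second: abfim
Differ at position 0: 'g' vs 'a' => not anagrams

0


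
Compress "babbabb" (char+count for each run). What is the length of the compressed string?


Input: babbabb
Runs:
  'b' x 1 => "b1"
  'a' x 1 => "a1"
  'b' x 2 => "b2"
  'a' x 1 => "a1"
  'b' x 2 => "b2"
Compressed: "b1a1b2a1b2"
Compressed length: 10

10


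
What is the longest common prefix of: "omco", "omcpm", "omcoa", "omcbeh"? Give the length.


Words: omco, omcpm, omcoa, omcbeh
  Position 0: all 'o' => match
  Position 1: all 'm' => match
  Position 2: all 'c' => match
  Position 3: ('o', 'p', 'o', 'b') => mismatch, stop
LCP = "omc" (length 3)

3


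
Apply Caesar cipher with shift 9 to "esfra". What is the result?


Caesar cipher: shift "esfra" by 9
  'e' (pos 4) + 9 = pos 13 = 'n'
  's' (pos 18) + 9 = pos 1 = 'b'
  'f' (pos 5) + 9 = pos 14 = 'o'
  'r' (pos 17) + 9 = pos 0 = 'a'
  'a' (pos 0) + 9 = pos 9 = 'j'
Result: nboaj

nboaj


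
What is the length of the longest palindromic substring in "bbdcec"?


Input: "bbdcec"
Checking substrings for palindromes:
  [3:6] "cec" (len 3) => palindrome
  [0:2] "bb" (len 2) => palindrome
Longest palindromic substring: "cec" with length 3

3


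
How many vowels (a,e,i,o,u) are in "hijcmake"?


Input: hijcmake
Checking each character:
  'h' at position 0: consonant
  'i' at position 1: vowel (running total: 1)
  'j' at position 2: consonant
  'c' at position 3: consonant
  'm' at position 4: consonant
  'a' at position 5: vowel (running total: 2)
  'k' at position 6: consonant
  'e' at position 7: vowel (running total: 3)
Total vowels: 3

3


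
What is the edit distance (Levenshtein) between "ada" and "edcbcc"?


Computing edit distance: "ada" -> "edcbcc"
DP table:
           e    d    c    b    c    c
      0    1    2    3    4    5    6
  a   1    1    2    3    4    5    6
  d   2    2    1    2    3    4    5
  a   3    3    2    2    3    4    5
Edit distance = dp[3][6] = 5

5


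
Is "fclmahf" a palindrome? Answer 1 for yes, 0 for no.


Input: fclmahf
Reversed: fhamlcf
  Compare pos 0 ('f') with pos 6 ('f'): match
  Compare pos 1 ('c') with pos 5 ('h'): MISMATCH
  Compare pos 2 ('l') with pos 4 ('a'): MISMATCH
Result: not a palindrome

0


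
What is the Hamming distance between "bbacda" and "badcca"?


Comparing "bbacda" and "badcca" position by position:
  Position 0: 'b' vs 'b' => same
  Position 1: 'b' vs 'a' => differ
  Position 2: 'a' vs 'd' => differ
  Position 3: 'c' vs 'c' => same
  Position 4: 'd' vs 'c' => differ
  Position 5: 'a' vs 'a' => same
Total differences (Hamming distance): 3

3


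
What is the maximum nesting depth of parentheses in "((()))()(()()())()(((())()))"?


Input: "((()))()(()()())()(((())()))"
Tracking depth:
  Position 0 '(': depth becomes 1
  Position 1 '(': depth becomes 2
  Position 2 '(': depth becomes 3
  Position 3 ')': depth becomes 2
  Position 4 ')': depth becomes 1
  Position 5 ')': depth becomes 0
  Position 6 '(': depth becomes 1
  Position 7 ')': depth becomes 0
  Position 8 '(': depth becomes 1
  Position 9 '(': depth becomes 2
  Position 10 ')': depth becomes 1
  Position 11 '(': depth becomes 2
  Position 12 ')': depth becomes 1
  Position 13 '(': depth becomes 2
  Position 14 ')': depth becomes 1
  Position 15 ')': depth becomes 0
  Position 16 '(': depth becomes 1
  Position 17 ')': depth becomes 0
  Position 18 '(': depth becomes 1
  Position 19 '(': depth becomes 2
  Position 20 '(': depth becomes 3
  Position 21 '(': depth becomes 4
  Position 22 ')': depth becomes 3
  Position 23 ')': depth becomes 2
  Position 24 '(': depth becomes 3
  Position 25 ')': depth becomes 2
  Position 26 ')': depth becomes 1
  Position 27 ')': depth becomes 0
Maximum depth reached: 4

4


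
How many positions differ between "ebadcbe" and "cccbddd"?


Comparing "ebadcbe" and "cccbddd" position by position:
  Position 0: 'e' vs 'c' => DIFFER
  Position 1: 'b' vs 'c' => DIFFER
  Position 2: 'a' vs 'c' => DIFFER
  Position 3: 'd' vs 'b' => DIFFER
  Position 4: 'c' vs 'd' => DIFFER
  Position 5: 'b' vs 'd' => DIFFER
  Position 6: 'e' vs 'd' => DIFFER
Positions that differ: 7

7


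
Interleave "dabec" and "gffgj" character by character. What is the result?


Interleaving "dabec" and "gffgj":
  Position 0: 'd' from first, 'g' from second => "dg"
  Position 1: 'a' from first, 'f' from second => "af"
  Position 2: 'b' from first, 'f' from second => "bf"
  Position 3: 'e' from first, 'g' from second => "eg"
  Position 4: 'c' from first, 'j' from second => "cj"
Result: dgafbfegcj

dgafbfegcj


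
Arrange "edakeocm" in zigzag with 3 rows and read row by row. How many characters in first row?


Zigzag "edakeocm" into 3 rows:
Placing characters:
  'e' => row 0
  'd' => row 1
  'a' => row 2
  'k' => row 1
  'e' => row 0
  'o' => row 1
  'c' => row 2
  'm' => row 1
Rows:
  Row 0: "ee"
  Row 1: "dkom"
  Row 2: "ac"
First row length: 2

2


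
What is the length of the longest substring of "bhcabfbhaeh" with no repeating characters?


Input: "bhcabfbhaeh"
Sliding window (track last position of each char):
  Position 0 ('b'): window [0,0] length 1 -- new best
  Position 1 ('h'): window [0,1] length 2 -- new best
  Position 2 ('c'): window [0,2] length 3 -- new best
  Position 3 ('a'): window [0,3] length 4 -- new best
  Position 4 ('b'): repeat (last at 0), move window start to 1
  Position 4 ('b'): window [1,4] length 4
  Position 5 ('f'): window [1,5] length 5 -- new best
  Position 6 ('b'): repeat (last at 4), move window start to 5
  Position 6 ('b'): window [5,6] length 2
  Position 7 ('h'): window [5,7] length 3
  Position 8 ('a'): window [5,8] length 4
  Position 9 ('e'): window [5,9] length 5
  Position 10 ('h'): repeat (last at 7), move window start to 8
  Position 10 ('h'): window [8,10] length 3
Longest substring with no repeats: "hcabf" with length 5

5


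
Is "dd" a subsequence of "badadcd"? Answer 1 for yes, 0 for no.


Check if "dd" is a subsequence of "badadcd"
Greedy scan:
  Position 0 ('b'): no match needed
  Position 1 ('a'): no match needed
  Position 2 ('d'): matches sub[0] = 'd'
  Position 3 ('a'): no match needed
  Position 4 ('d'): matches sub[1] = 'd'
  Position 5 ('c'): no match needed
  Position 6 ('d'): no match needed
All 2 characters matched => is a subsequence

1


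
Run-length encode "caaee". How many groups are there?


Input: caaee
Scanning for consecutive runs:
  Group 1: 'c' x 1 (positions 0-0)
  Group 2: 'a' x 2 (positions 1-2)
  Group 3: 'e' x 2 (positions 3-4)
Total groups: 3

3


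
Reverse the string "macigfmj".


Input: macigfmj
Reading characters right to left:
  Position 7: 'j'
  Position 6: 'm'
  Position 5: 'f'
  Position 4: 'g'
  Position 3: 'i'
  Position 2: 'c'
  Position 1: 'a'
  Position 0: 'm'
Reversed: jmfgicam

jmfgicam


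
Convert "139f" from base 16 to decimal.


Input: "139f" in base 16
Positional expansion:
  Digit '1' (value 1) x 16^3 = 4096
  Digit '3' (value 3) x 16^2 = 768
  Digit '9' (value 9) x 16^1 = 144
  Digit 'f' (value 15) x 16^0 = 15
Sum = 5023

5023


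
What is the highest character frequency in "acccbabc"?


Input: acccbabc
Character counts:
  'a': 2
  'b': 2
  'c': 4
Maximum frequency: 4

4


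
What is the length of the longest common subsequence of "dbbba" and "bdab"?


LCS of "dbbba" and "bdab"
DP table:
           b    d    a    b
      0    0    0    0    0
  d   0    0    1    1    1
  b   0    1    1    1    2
  b   0    1    1    1    2
  b   0    1    1    1    2
  a   0    1    1    2    2
LCS length = dp[5][4] = 2

2


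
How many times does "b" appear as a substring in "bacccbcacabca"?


Searching for "b" in "bacccbcacabca"
Scanning each position:
  Position 0: "b" => MATCH
  Position 1: "a" => no
  Position 2: "c" => no
  Position 3: "c" => no
  Position 4: "c" => no
  Position 5: "b" => MATCH
  Position 6: "c" => no
  Position 7: "a" => no
  Position 8: "c" => no
  Position 9: "a" => no
  Position 10: "b" => MATCH
  Position 11: "c" => no
  Position 12: "a" => no
Total occurrences: 3

3


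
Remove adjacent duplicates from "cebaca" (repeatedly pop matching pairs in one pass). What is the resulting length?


Input: cebaca
Stack-based adjacent duplicate removal:
  Read 'c': push. Stack: c
  Read 'e': push. Stack: ce
  Read 'b': push. Stack: ceb
  Read 'a': push. Stack: ceba
  Read 'c': push. Stack: cebac
  Read 'a': push. Stack: cebaca
Final stack: "cebaca" (length 6)

6


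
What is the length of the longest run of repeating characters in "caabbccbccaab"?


Input: "caabbccbccaab"
Scanning for longest run:
  Position 1 ('a'): new char, reset run to 1
  Position 2 ('a'): continues run of 'a', length=2
  Position 3 ('b'): new char, reset run to 1
  Position 4 ('b'): continues run of 'b', length=2
  Position 5 ('c'): new char, reset run to 1
  Position 6 ('c'): continues run of 'c', length=2
  Position 7 ('b'): new char, reset run to 1
  Position 8 ('c'): new char, reset run to 1
  Position 9 ('c'): continues run of 'c', length=2
  Position 10 ('a'): new char, reset run to 1
  Position 11 ('a'): continues run of 'a', length=2
  Position 12 ('b'): new char, reset run to 1
Longest run: 'a' with length 2

2


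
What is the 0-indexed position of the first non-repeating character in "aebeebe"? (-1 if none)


Input: aebeebe
Character frequencies:
  'a': 1
  'b': 2
  'e': 4
Scanning left to right for freq == 1:
  Position 0 ('a'): unique! => answer = 0

0


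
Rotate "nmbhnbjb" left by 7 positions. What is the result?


Input: "nmbhnbjb", rotate left by 7
First 7 characters: "nmbhnbj"
Remaining characters: "b"
Concatenate remaining + first: "b" + "nmbhnbj" = "bnmbhnbj"

bnmbhnbj


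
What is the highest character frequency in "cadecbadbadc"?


Input: cadecbadbadc
Character counts:
  'a': 3
  'b': 2
  'c': 3
  'd': 3
  'e': 1
Maximum frequency: 3

3


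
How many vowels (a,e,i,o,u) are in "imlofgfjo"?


Input: imlofgfjo
Checking each character:
  'i' at position 0: vowel (running total: 1)
  'm' at position 1: consonant
  'l' at position 2: consonant
  'o' at position 3: vowel (running total: 2)
  'f' at position 4: consonant
  'g' at position 5: consonant
  'f' at position 6: consonant
  'j' at position 7: consonant
  'o' at position 8: vowel (running total: 3)
Total vowels: 3

3


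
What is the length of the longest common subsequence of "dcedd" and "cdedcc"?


LCS of "dcedd" and "cdedcc"
DP table:
           c    d    e    d    c    c
      0    0    0    0    0    0    0
  d   0    0    1    1    1    1    1
  c   0    1    1    1    1    2    2
  e   0    1    1    2    2    2    2
  d   0    1    2    2    3    3    3
  d   0    1    2    2    3    3    3
LCS length = dp[5][6] = 3

3


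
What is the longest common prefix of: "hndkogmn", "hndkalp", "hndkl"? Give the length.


Words: hndkogmn, hndkalp, hndkl
  Position 0: all 'h' => match
  Position 1: all 'n' => match
  Position 2: all 'd' => match
  Position 3: all 'k' => match
  Position 4: ('o', 'a', 'l') => mismatch, stop
LCP = "hndk" (length 4)

4


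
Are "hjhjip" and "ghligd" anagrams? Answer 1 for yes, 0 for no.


Strings: "hjhjip", "ghligd"
Sorted first:  hhijjp
Sorted second: dgghil
Differ at position 0: 'h' vs 'd' => not anagrams

0


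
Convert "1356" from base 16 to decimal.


Input: "1356" in base 16
Positional expansion:
  Digit '1' (value 1) x 16^3 = 4096
  Digit '3' (value 3) x 16^2 = 768
  Digit '5' (value 5) x 16^1 = 80
  Digit '6' (value 6) x 16^0 = 6
Sum = 4950

4950


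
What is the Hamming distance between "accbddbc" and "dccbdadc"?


Comparing "accbddbc" and "dccbdadc" position by position:
  Position 0: 'a' vs 'd' => differ
  Position 1: 'c' vs 'c' => same
  Position 2: 'c' vs 'c' => same
  Position 3: 'b' vs 'b' => same
  Position 4: 'd' vs 'd' => same
  Position 5: 'd' vs 'a' => differ
  Position 6: 'b' vs 'd' => differ
  Position 7: 'c' vs 'c' => same
Total differences (Hamming distance): 3

3


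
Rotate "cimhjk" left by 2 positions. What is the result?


Input: "cimhjk", rotate left by 2
First 2 characters: "ci"
Remaining characters: "mhjk"
Concatenate remaining + first: "mhjk" + "ci" = "mhjkci"

mhjkci


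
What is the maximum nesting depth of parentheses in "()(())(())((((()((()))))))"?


Input: "()(())(())((((()((()))))))"
Tracking depth:
  Position 0 '(': depth becomes 1
  Position 1 ')': depth becomes 0
  Position 2 '(': depth becomes 1
  Position 3 '(': depth becomes 2
  Position 4 ')': depth becomes 1
  Position 5 ')': depth becomes 0
  Position 6 '(': depth becomes 1
  Position 7 '(': depth becomes 2
  Position 8 ')': depth becomes 1
  Position 9 ')': depth becomes 0
  Position 10 '(': depth becomes 1
  Position 11 '(': depth becomes 2
  Position 12 '(': depth becomes 3
  Position 13 '(': depth becomes 4
  Position 14 '(': depth becomes 5
  Position 15 ')': depth becomes 4
  Position 16 '(': depth becomes 5
  Position 17 '(': depth becomes 6
  Position 18 '(': depth becomes 7
  Position 19 ')': depth becomes 6
  Position 20 ')': depth becomes 5
  Position 21 ')': depth becomes 4
  Position 22 ')': depth becomes 3
  Position 23 ')': depth becomes 2
  Position 24 ')': depth becomes 1
  Position 25 ')': depth becomes 0
Maximum depth reached: 7

7
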